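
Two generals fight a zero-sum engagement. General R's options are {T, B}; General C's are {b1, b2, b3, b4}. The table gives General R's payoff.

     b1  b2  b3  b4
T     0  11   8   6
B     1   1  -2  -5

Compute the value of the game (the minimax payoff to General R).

Row minima: T → 0, B → -5; maximin = 0.
Column maxima: b1 → 1, b2 → 11, b3 → 8, b4 → 6; minimax = 1.
0 ≠ 1, so there is no saddle point; optimal play is mixed.
b2 is strictly dominated by b3 (it gives General R strictly more in every row), so General C never plays it.
b3 is strictly dominated by b4 (it gives General R strictly more in every row), so General C never plays it.
On the remaining 2×2 (T, B vs b1, b4):
Let General R play T with probability p. Expected payoff against b1: 0p + 1(1−p) = −p + 1; against b4: 6p + (-5)(1−p) = 11p − 5.
Setting these equal: −p + 1 = 11p − 5 ⇒ −12p = -6 ⇒ p = 1/2, and the value is (-1)·(1/2) + 1 = 1/2.
For General C: with q = P(b1), equating T's and B's payoffs gives −6q + 6 = 6q − 5 ⇒ q = 11/12.

1/2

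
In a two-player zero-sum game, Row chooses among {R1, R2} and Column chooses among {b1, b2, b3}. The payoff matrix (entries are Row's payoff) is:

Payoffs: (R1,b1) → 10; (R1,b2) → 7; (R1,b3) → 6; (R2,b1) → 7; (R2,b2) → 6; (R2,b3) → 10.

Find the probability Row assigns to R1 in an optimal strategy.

4/5

Row minima: R1 → 6, R2 → 6; maximin = 6.
Column maxima: b1 → 10, b2 → 7, b3 → 10; minimax = 7.
6 ≠ 7, so there is no saddle point; optimal play is mixed.
b1 is strictly dominated by b2 (it gives Row strictly more in every row), so Column never plays it.
On the remaining 2×2 (R1, R2 vs b2, b3):
Let Row play R1 with probability p. Expected payoff against b2: 7p + 6(1−p) = p + 6; against b3: 6p + 10(1−p) = −4p + 10.
Setting these equal: p + 6 = −4p + 10 ⇒ 5p = 4 ⇒ p = 4/5, and the value is (1)·(4/5) + 6 = 34/5.
For Column: with q = P(b2), equating R1's and R2's payoffs gives q + 6 = −4q + 10 ⇒ q = 4/5.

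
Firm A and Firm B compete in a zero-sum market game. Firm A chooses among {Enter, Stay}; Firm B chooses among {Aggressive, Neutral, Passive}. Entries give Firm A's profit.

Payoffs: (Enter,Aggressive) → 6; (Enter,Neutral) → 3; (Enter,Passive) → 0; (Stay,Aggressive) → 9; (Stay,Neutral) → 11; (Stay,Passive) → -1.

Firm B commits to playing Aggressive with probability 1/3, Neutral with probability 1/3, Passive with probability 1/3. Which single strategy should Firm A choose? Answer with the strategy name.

Expected payoff of Enter: (1/3)·6 + (1/3)·3 + (1/3)·0 = 3.
Expected payoff of Stay: (1/3)·9 + (1/3)·11 + (1/3)·(-1) = 19/3.
The largest is 19/3, so Firm A's best response is Stay.

Stay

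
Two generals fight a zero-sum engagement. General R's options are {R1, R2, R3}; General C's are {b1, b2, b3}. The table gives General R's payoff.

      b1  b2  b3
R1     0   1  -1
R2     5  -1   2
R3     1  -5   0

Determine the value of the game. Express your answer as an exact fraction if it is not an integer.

1/5

Row minima: R1 → -1, R2 → -1, R3 → -5; maximin = -1.
Column maxima: b1 → 5, b2 → 1, b3 → 2; minimax = 1.
-1 ≠ 1, so there is no saddle point; optimal play is mixed.
R3 is strictly dominated by R2, so General R never plays it.
b1 is strictly dominated by b3 (it gives General R strictly more in every row), so General C never plays it.
On the remaining 2×2 (R1, R2 vs b2, b3):
Let General R play R1 with probability p. Expected payoff against b2: 1p + (-1)(1−p) = 2p − 1; against b3: (-1)p + 2(1−p) = −3p + 2.
Setting these equal: 2p − 1 = −3p + 2 ⇒ 5p = 3 ⇒ p = 3/5, and the value is (2)·(3/5) − 1 = 1/5.
For General C: with q = P(b2), equating R1's and R2's payoffs gives 2q − 1 = −3q + 2 ⇒ q = 3/5.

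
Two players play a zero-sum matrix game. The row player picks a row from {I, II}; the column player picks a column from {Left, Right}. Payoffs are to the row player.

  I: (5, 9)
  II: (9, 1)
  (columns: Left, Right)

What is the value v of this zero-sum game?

19/3

Row minima: I → 5, II → 1; maximin = 5.
Column maxima: Left → 9, Right → 9; minimax = 9.
5 ≠ 9, so there is no saddle point; optimal play is mixed.
Let the row player play I with probability p. Expected payoff against Left: 5p + 9(1−p) = −4p + 9; against Right: 9p + 1(1−p) = 8p + 1.
Setting these equal: −4p + 9 = 8p + 1 ⇒ −12p = -8 ⇒ p = 2/3, and the value is (-4)·(2/3) + 9 = 19/3.
For the column player: with q = P(Left), equating I's and II's payoffs gives −4q + 9 = 8q + 1 ⇒ q = 2/3.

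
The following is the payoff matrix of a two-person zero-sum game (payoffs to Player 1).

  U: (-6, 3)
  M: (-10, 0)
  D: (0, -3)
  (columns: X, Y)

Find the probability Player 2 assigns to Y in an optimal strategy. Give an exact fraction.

1/2

Row minima: U → -6, M → -10, D → -3; maximin = -3.
Column maxima: X → 0, Y → 3; minimax = 0.
-3 ≠ 0, so there is no saddle point; optimal play is mixed.
M is strictly dominated by U, so Player 1 never plays it.
On the remaining 2×2 (U, D vs X, Y):
Let Player 1 play U with probability p. Expected payoff against X: (-6)p + 0(1−p) = −6p; against Y: 3p + (-3)(1−p) = 6p − 3.
Setting these equal: −6p = 6p − 3 ⇒ −12p = -3 ⇒ p = 1/4, and the value is (-6)·(1/4) = -3/2.
For Player 2: with q = P(X), equating U's and D's payoffs gives −9q + 3 = 3q − 3 ⇒ q = 1/2.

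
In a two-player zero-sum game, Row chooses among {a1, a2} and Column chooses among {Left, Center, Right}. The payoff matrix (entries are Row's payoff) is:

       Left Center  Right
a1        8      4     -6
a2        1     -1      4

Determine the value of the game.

2/3

Row minima: a1 → -6, a2 → -1; maximin = -1.
Column maxima: Left → 8, Center → 4, Right → 4; minimax = 4.
-1 ≠ 4, so there is no saddle point; optimal play is mixed.
Left is strictly dominated by Center (it gives Row strictly more in every row), so Column never plays it.
On the remaining 2×2 (a1, a2 vs Center, Right):
Let Row play a1 with probability p. Expected payoff against Center: 4p + (-1)(1−p) = 5p − 1; against Right: (-6)p + 4(1−p) = −10p + 4.
Setting these equal: 5p − 1 = −10p + 4 ⇒ 15p = 5 ⇒ p = 1/3, and the value is (5)·(1/3) − 1 = 2/3.
For Column: with q = P(Center), equating a1's and a2's payoffs gives 10q − 6 = −5q + 4 ⇒ q = 2/3.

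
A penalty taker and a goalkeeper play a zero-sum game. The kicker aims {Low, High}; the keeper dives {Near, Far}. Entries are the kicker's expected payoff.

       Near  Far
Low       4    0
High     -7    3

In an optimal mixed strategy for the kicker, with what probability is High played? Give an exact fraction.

2/7

Row minima: Low → 0, High → -7; maximin = 0.
Column maxima: Near → 4, Far → 3; minimax = 3.
0 ≠ 3, so there is no saddle point; optimal play is mixed.
Let the kicker play Low with probability p. Expected payoff against Near: 4p + (-7)(1−p) = 11p − 7; against Far: 0p + 3(1−p) = −3p + 3.
Setting these equal: 11p − 7 = −3p + 3 ⇒ 14p = 10 ⇒ p = 5/7, and the value is (11)·(5/7) − 7 = 6/7.
For the keeper: with q = P(Near), equating Low's and High's payoffs gives 4q = −10q + 3 ⇒ q = 3/14.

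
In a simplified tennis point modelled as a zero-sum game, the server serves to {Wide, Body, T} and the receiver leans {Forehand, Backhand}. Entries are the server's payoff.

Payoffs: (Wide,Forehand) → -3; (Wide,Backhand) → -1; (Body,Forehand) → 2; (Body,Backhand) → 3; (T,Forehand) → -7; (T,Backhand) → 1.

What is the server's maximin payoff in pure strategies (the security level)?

Row minima: Wide → -3, Body → 2, T → -7.
The best of these is 2.

2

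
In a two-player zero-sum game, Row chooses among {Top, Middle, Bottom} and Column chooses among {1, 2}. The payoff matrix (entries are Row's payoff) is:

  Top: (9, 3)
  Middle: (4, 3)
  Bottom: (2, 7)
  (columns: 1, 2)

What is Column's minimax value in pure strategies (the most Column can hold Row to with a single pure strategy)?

Column maxima: 1 → 9, 2 → 7.
The smallest of these is 7.

7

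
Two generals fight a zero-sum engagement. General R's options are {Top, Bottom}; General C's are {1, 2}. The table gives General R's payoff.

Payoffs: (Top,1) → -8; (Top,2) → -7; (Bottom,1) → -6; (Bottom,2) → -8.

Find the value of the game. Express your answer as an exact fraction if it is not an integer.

Row minima: Top → -8, Bottom → -8; maximin = -8.
Column maxima: 1 → -6, 2 → -7; minimax = -7.
-8 ≠ -7, so there is no saddle point; optimal play is mixed.
Let General R play Top with probability p. Expected payoff against 1: (-8)p + (-6)(1−p) = −2p − 6; against 2: (-7)p + (-8)(1−p) = p − 8.
Setting these equal: −2p − 6 = p − 8 ⇒ −3p = -2 ⇒ p = 2/3, and the value is (-2)·(2/3) − 6 = -22/3.
For General C: with q = P(1), equating Top's and Bottom's payoffs gives −q − 7 = 2q − 8 ⇒ q = 1/3.

-22/3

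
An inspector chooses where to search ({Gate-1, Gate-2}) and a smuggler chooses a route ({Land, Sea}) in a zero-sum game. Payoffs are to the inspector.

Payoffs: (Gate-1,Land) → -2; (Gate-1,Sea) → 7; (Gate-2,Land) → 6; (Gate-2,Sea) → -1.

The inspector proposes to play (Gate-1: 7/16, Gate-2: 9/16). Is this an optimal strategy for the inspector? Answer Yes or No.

Yes

Against Land this mix gives (7/16)·(-2) + (9/16)·6 = 5/2.
Against Sea this mix gives (7/16)·7 + (9/16)·(-1) = 5/2.
All of the smuggler's active replies (Land, Sea) yield 5/2, and no column does worse for the inspector. The mix makes the smuggler indifferent and guarantees 5/2, so it is optimal.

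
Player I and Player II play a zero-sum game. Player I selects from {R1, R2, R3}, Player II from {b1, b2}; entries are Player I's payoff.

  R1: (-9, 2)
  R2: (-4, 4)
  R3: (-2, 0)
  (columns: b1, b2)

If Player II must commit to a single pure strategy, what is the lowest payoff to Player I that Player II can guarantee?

Column maxima: b1 → -2, b2 → 4.
The smallest of these is -2.

-2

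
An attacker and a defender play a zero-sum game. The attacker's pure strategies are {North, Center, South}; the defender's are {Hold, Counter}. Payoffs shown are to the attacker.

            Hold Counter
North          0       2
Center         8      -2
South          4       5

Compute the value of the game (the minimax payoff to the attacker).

48/11

Row minima: North → 0, Center → -2, South → 4; maximin = 4.
Column maxima: Hold → 8, Counter → 5; minimax = 5.
4 ≠ 5, so there is no saddle point; optimal play is mixed.
North is strictly dominated by South, so the attacker never plays it.
On the remaining 2×2 (Center, South vs Hold, Counter):
Let the attacker play Center with probability p. Expected payoff against Hold: 8p + 4(1−p) = 4p + 4; against Counter: (-2)p + 5(1−p) = −7p + 5.
Setting these equal: 4p + 4 = −7p + 5 ⇒ 11p = 1 ⇒ p = 1/11, and the value is (4)·(1/11) + 4 = 48/11.
For the defender: with q = P(Hold), equating Center's and South's payoffs gives 10q − 2 = −q + 5 ⇒ q = 7/11.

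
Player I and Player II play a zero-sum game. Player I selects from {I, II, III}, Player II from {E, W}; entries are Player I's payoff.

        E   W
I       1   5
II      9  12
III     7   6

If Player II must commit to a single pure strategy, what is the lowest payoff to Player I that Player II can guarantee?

Column maxima: E → 9, W → 12.
The smallest of these is 9.

9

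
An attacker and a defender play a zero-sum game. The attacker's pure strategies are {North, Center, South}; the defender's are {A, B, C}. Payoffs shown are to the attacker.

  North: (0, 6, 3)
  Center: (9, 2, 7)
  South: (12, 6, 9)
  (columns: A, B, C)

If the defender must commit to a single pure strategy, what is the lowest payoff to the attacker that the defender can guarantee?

Column maxima: A → 12, B → 6, C → 9.
The smallest of these is 6.

6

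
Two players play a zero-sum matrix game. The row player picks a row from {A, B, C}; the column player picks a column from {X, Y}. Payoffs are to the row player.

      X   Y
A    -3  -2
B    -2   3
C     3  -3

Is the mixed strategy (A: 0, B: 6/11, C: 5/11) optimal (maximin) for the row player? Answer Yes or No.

Against X this mix gives (6/11)·(-2) + (5/11)·3 = 3/11.
Against Y this mix gives (6/11)·3 + (5/11)·(-3) = 3/11.
All of the column player's active replies (X, Y) yield 3/11, and no column does worse for the row player. The mix makes the column player indifferent and guarantees 3/11, so it is optimal.

Yes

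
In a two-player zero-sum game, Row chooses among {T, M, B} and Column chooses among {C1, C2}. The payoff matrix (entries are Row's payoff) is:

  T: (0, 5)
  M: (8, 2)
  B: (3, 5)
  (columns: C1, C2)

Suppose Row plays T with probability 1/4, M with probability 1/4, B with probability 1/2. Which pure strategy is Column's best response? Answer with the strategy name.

C1

If Column plays C1, Row's expected payoff is (1/4)·0 + (1/4)·8 + (1/2)·3 = 7/2.
If Column plays C2, Row's expected payoff is (1/4)·5 + (1/4)·2 + (1/2)·5 = 17/4.
Column minimizes Row's payoff; the smallest is 7/2, so the best response is C1.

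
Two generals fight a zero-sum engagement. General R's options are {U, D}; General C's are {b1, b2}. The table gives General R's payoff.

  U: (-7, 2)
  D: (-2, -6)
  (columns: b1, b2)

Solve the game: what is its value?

-46/13

Row minima: U → -7, D → -6; maximin = -6.
Column maxima: b1 → -2, b2 → 2; minimax = -2.
-6 ≠ -2, so there is no saddle point; optimal play is mixed.
Let General R play U with probability p. Expected payoff against b1: (-7)p + (-2)(1−p) = −5p − 2; against b2: 2p + (-6)(1−p) = 8p − 6.
Setting these equal: −5p − 2 = 8p − 6 ⇒ −13p = -4 ⇒ p = 4/13, and the value is (-5)·(4/13) − 2 = -46/13.
For General C: with q = P(b1), equating U's and D's payoffs gives −9q + 2 = 4q − 6 ⇒ q = 8/13.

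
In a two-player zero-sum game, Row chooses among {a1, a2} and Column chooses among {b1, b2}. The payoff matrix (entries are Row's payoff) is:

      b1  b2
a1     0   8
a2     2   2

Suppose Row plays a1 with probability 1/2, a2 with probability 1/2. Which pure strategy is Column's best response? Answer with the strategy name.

If Column plays b1, Row's expected payoff is (1/2)·0 + (1/2)·2 = 1.
If Column plays b2, Row's expected payoff is (1/2)·8 + (1/2)·2 = 5.
Column minimizes Row's payoff; the smallest is 1, so the best response is b1.

b1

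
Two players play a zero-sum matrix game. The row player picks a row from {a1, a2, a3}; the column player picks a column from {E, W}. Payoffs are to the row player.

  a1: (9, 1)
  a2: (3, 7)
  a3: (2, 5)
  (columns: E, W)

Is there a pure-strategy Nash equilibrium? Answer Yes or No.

Row minima: a1 → 1, a2 → 3, a3 → 2; maximin = 3.
Column maxima: E → 9, W → 7; minimax = 7.
3 ≠ 7, so no pure-strategy equilibrium exists.

No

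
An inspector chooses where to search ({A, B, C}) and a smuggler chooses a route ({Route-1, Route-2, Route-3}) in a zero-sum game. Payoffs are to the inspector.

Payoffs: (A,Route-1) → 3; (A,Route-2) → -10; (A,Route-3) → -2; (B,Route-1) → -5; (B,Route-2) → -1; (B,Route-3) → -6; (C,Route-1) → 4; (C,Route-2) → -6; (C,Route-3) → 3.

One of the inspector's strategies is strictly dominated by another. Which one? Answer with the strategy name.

C gives a strictly higher payoff than A against every column: 4 > 3, -6 > -10, 3 > -2.
So A is strictly dominated and the inspector never plays it.

A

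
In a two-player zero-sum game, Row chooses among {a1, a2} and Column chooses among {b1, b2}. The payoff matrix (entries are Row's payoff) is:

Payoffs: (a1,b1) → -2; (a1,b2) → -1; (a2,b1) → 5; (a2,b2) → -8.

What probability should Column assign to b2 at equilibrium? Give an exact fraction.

Row minima: a1 → -2, a2 → -8; maximin = -2.
Column maxima: b1 → 5, b2 → -1; minimax = -1.
-2 ≠ -1, so there is no saddle point; optimal play is mixed.
Let Row play a1 with probability p. Expected payoff against b1: (-2)p + 5(1−p) = −7p + 5; against b2: (-1)p + (-8)(1−p) = 7p − 8.
Setting these equal: −7p + 5 = 7p − 8 ⇒ −14p = -13 ⇒ p = 13/14, and the value is (-7)·(13/14) + 5 = -3/2.
For Column: with q = P(b1), equating a1's and a2's payoffs gives −q − 1 = 13q − 8 ⇒ q = 1/2.

1/2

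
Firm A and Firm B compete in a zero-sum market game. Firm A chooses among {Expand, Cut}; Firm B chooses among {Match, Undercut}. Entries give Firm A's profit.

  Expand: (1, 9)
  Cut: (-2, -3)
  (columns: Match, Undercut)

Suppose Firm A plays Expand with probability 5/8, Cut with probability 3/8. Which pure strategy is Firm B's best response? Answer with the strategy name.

If Firm B plays Match, Firm A's expected payoff is (5/8)·1 + (3/8)·(-2) = -1/8.
If Firm B plays Undercut, Firm A's expected payoff is (5/8)·9 + (3/8)·(-3) = 9/2.
Firm B minimizes Firm A's payoff; the smallest is -1/8, so the best response is Match.

Match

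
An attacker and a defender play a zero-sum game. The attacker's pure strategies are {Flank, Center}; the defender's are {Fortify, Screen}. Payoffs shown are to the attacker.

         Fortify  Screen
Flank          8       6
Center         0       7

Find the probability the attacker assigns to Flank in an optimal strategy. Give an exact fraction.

Row minima: Flank → 6, Center → 0; maximin = 6.
Column maxima: Fortify → 8, Screen → 7; minimax = 7.
6 ≠ 7, so there is no saddle point; optimal play is mixed.
Let the attacker play Flank with probability p. Expected payoff against Fortify: 8p + 0(1−p) = 8p; against Screen: 6p + 7(1−p) = −p + 7.
Setting these equal: 8p = −p + 7 ⇒ 9p = 7 ⇒ p = 7/9, and the value is (8)·(7/9) = 56/9.
For the defender: with q = P(Fortify), equating Flank's and Center's payoffs gives 2q + 6 = −7q + 7 ⇒ q = 1/9.

7/9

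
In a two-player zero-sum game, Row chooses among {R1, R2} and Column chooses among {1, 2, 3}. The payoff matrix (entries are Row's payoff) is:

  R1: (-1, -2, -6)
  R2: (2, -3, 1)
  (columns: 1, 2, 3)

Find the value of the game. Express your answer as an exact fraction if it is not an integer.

-5/2

Row minima: R1 → -6, R2 → -3; maximin = -3.
Column maxima: 1 → 2, 2 → -2, 3 → 1; minimax = -2.
-3 ≠ -2, so there is no saddle point; optimal play is mixed.
1 is strictly dominated by 2 (it gives Row strictly more in every row), so Column never plays it.
On the remaining 2×2 (R1, R2 vs 2, 3):
Let Row play R1 with probability p. Expected payoff against 2: (-2)p + (-3)(1−p) = p − 3; against 3: (-6)p + 1(1−p) = −7p + 1.
Setting these equal: p − 3 = −7p + 1 ⇒ 8p = 4 ⇒ p = 1/2, and the value is (1)·(1/2) − 3 = -5/2.
For Column: with q = P(2), equating R1's and R2's payoffs gives 4q − 6 = −4q + 1 ⇒ q = 7/8.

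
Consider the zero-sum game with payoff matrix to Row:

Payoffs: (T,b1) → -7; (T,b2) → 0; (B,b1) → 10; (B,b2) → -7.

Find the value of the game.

-49/24

Row minima: T → -7, B → -7; maximin = -7.
Column maxima: b1 → 10, b2 → 0; minimax = 0.
-7 ≠ 0, so there is no saddle point; optimal play is mixed.
Let Row play T with probability p. Expected payoff against b1: (-7)p + 10(1−p) = −17p + 10; against b2: 0p + (-7)(1−p) = 7p − 7.
Setting these equal: −17p + 10 = 7p − 7 ⇒ −24p = -17 ⇒ p = 17/24, and the value is (-17)·(17/24) + 10 = -49/24.
For Column: with q = P(b1), equating T's and B's payoffs gives −7q = 17q − 7 ⇒ q = 7/24.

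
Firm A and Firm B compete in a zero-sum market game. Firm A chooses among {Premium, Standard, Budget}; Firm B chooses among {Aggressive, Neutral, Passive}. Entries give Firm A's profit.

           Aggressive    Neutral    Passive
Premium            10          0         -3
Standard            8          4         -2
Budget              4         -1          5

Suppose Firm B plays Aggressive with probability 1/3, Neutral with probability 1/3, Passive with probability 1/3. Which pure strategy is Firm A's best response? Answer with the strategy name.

Standard

Expected payoff of Premium: (1/3)·10 + (1/3)·0 + (1/3)·(-3) = 7/3.
Expected payoff of Standard: (1/3)·8 + (1/3)·4 + (1/3)·(-2) = 10/3.
Expected payoff of Budget: (1/3)·4 + (1/3)·(-1) + (1/3)·5 = 8/3.
The largest is 10/3, so Firm A's best response is Standard.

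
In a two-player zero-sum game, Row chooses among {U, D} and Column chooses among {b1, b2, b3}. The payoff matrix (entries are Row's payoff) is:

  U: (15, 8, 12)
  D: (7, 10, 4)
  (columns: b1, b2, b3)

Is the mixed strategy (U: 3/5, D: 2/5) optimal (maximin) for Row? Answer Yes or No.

Against b1 this mix gives (3/5)·15 + (2/5)·7 = 59/5.
Against b2 this mix gives (3/5)·8 + (2/5)·10 = 44/5.
Against b3 this mix gives (3/5)·12 + (2/5)·4 = 44/5.
All of Column's active replies (b2, b3) yield 44/5, and no column does worse for Row. The mix makes Column indifferent and guarantees 44/5, so it is optimal.

Yes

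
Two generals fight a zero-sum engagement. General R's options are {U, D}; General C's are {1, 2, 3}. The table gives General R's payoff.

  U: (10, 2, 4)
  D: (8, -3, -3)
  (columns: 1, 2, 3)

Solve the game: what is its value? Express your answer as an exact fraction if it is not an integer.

2

Row minima: U → 2, D → -3; maximin = 2.
Column maxima: 1 → 10, 2 → 2, 3 → 4; minimax = 2.
Since maximin = minimax = 2, there is a saddle point and the value is 2.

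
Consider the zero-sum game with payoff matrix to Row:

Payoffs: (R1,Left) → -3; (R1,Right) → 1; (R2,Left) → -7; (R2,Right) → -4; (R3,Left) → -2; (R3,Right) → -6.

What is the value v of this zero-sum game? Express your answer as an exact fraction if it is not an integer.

Row minima: R1 → -3, R2 → -7, R3 → -6; maximin = -3.
Column maxima: Left → -2, Right → 1; minimax = -2.
-3 ≠ -2, so there is no saddle point; optimal play is mixed.
R2 is strictly dominated by R1, so Row never plays it.
On the remaining 2×2 (R1, R3 vs Left, Right):
Let Row play R1 with probability p. Expected payoff against Left: (-3)p + (-2)(1−p) = −p − 2; against Right: 1p + (-6)(1−p) = 7p − 6.
Setting these equal: −p − 2 = 7p − 6 ⇒ −8p = -4 ⇒ p = 1/2, and the value is (-1)·(1/2) − 2 = -5/2.
For Column: with q = P(Left), equating R1's and R3's payoffs gives −4q + 1 = 4q − 6 ⇒ q = 7/8.

-5/2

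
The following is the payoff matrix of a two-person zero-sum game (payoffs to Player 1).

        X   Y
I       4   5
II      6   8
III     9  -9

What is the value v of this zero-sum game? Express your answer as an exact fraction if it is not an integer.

Row minima: I → 4, II → 6, III → -9; maximin = 6.
Column maxima: X → 9, Y → 8; minimax = 8.
6 ≠ 8, so there is no saddle point; optimal play is mixed.
I is strictly dominated by II, so Player 1 never plays it.
On the remaining 2×2 (II, III vs X, Y):
Let Player 1 play II with probability p. Expected payoff against X: 6p + 9(1−p) = −3p + 9; against Y: 8p + (-9)(1−p) = 17p − 9.
Setting these equal: −3p + 9 = 17p − 9 ⇒ −20p = -18 ⇒ p = 9/10, and the value is (-3)·(9/10) + 9 = 63/10.
For Player 2: with q = P(X), equating II's and III's payoffs gives −2q + 8 = 18q − 9 ⇒ q = 17/20.

63/10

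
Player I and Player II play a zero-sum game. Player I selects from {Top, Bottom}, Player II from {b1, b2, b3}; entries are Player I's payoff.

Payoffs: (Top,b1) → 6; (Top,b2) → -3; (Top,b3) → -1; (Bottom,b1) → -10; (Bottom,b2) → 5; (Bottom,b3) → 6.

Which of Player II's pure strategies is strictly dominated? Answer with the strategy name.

b3

b2 holds Player I's payoff strictly below b3 in every row: -3 < -1, 5 < 6.
So b3 is strictly dominated for Player II.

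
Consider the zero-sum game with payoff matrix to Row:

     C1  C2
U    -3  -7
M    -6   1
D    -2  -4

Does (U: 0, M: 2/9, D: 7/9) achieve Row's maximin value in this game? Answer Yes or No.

Against C1 this mix gives (2/9)·(-6) + (7/9)·(-2) = -26/9.
Against C2 this mix gives (2/9)·1 + (7/9)·(-4) = -26/9.
All of Column's active replies (C1, C2) yield -26/9, and no column does worse for Row. The mix makes Column indifferent and guarantees -26/9, so it is optimal.

Yes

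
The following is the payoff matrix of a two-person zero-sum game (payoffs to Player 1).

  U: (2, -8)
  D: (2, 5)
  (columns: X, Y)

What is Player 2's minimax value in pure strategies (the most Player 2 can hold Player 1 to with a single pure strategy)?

Column maxima: X → 2, Y → 5.
The smallest of these is 2.

2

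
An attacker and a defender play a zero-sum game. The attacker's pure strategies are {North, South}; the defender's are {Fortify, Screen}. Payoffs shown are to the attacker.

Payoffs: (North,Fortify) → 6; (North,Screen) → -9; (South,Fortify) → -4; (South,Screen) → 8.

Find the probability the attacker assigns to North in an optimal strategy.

Row minima: North → -9, South → -4; maximin = -4.
Column maxima: Fortify → 6, Screen → 8; minimax = 6.
-4 ≠ 6, so there is no saddle point; optimal play is mixed.
Let the attacker play North with probability p. Expected payoff against Fortify: 6p + (-4)(1−p) = 10p − 4; against Screen: (-9)p + 8(1−p) = −17p + 8.
Setting these equal: 10p − 4 = −17p + 8 ⇒ 27p = 12 ⇒ p = 4/9, and the value is (10)·(4/9) − 4 = 4/9.
For the defender: with q = P(Fortify), equating North's and South's payoffs gives 15q − 9 = −12q + 8 ⇒ q = 17/27.

4/9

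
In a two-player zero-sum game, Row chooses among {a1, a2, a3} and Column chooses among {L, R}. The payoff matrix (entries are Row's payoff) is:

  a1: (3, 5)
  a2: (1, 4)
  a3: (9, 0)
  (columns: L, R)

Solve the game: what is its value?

Row minima: a1 → 3, a2 → 1, a3 → 0; maximin = 3.
Column maxima: L → 9, R → 5; minimax = 5.
3 ≠ 5, so there is no saddle point; optimal play is mixed.
a2 is strictly dominated by a1, so Row never plays it.
On the remaining 2×2 (a1, a3 vs L, R):
Let Row play a1 with probability p. Expected payoff against L: 3p + 9(1−p) = −6p + 9; against R: 5p + 0(1−p) = 5p.
Setting these equal: −6p + 9 = 5p ⇒ −11p = -9 ⇒ p = 9/11, and the value is (-6)·(9/11) + 9 = 45/11.
For Column: with q = P(L), equating a1's and a3's payoffs gives −2q + 5 = 9q ⇒ q = 5/11.

45/11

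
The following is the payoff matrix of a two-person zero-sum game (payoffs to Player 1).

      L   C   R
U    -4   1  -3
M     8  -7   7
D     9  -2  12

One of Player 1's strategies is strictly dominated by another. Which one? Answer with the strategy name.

D gives a strictly higher payoff than M against every column: 9 > 8, -2 > -7, 12 > 7.
So M is strictly dominated and Player 1 never plays it.

M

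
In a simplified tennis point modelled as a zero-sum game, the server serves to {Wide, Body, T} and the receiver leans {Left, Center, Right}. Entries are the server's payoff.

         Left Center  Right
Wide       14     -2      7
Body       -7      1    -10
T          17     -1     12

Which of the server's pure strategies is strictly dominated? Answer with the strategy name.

T gives a strictly higher payoff than Wide against every column: 17 > 14, -1 > -2, 12 > 7.
So Wide is strictly dominated and the server never plays it.

Wide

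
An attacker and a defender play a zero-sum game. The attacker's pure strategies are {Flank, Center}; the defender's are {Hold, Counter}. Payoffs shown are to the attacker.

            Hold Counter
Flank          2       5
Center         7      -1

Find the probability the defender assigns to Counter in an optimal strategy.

Row minima: Flank → 2, Center → -1; maximin = 2.
Column maxima: Hold → 7, Counter → 5; minimax = 5.
2 ≠ 5, so there is no saddle point; optimal play is mixed.
Let the attacker play Flank with probability p. Expected payoff against Hold: 2p + 7(1−p) = −5p + 7; against Counter: 5p + (-1)(1−p) = 6p − 1.
Setting these equal: −5p + 7 = 6p − 1 ⇒ −11p = -8 ⇒ p = 8/11, and the value is (-5)·(8/11) + 7 = 37/11.
For the defender: with q = P(Hold), equating Flank's and Center's payoffs gives −3q + 5 = 8q − 1 ⇒ q = 6/11.

5/11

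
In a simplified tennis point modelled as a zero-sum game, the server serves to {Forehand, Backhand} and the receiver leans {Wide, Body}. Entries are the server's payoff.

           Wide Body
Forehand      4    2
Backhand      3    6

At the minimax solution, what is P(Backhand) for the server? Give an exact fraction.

2/5

Row minima: Forehand → 2, Backhand → 3; maximin = 3.
Column maxima: Wide → 4, Body → 6; minimax = 4.
3 ≠ 4, so there is no saddle point; optimal play is mixed.
Let the server play Forehand with probability p. Expected payoff against Wide: 4p + 3(1−p) = p + 3; against Body: 2p + 6(1−p) = −4p + 6.
Setting these equal: p + 3 = −4p + 6 ⇒ 5p = 3 ⇒ p = 3/5, and the value is (1)·(3/5) + 3 = 18/5.
For the receiver: with q = P(Wide), equating Forehand's and Backhand's payoffs gives 2q + 2 = −3q + 6 ⇒ q = 4/5.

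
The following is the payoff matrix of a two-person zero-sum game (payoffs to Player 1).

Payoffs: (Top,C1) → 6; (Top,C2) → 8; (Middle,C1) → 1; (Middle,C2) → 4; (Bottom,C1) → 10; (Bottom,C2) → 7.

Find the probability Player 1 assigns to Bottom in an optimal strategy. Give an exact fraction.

Row minima: Top → 6, Middle → 1, Bottom → 7; maximin = 7.
Column maxima: C1 → 10, C2 → 8; minimax = 8.
7 ≠ 8, so there is no saddle point; optimal play is mixed.
Middle is strictly dominated by Top, so Player 1 never plays it.
On the remaining 2×2 (Top, Bottom vs C1, C2):
Let Player 1 play Top with probability p. Expected payoff against C1: 6p + 10(1−p) = −4p + 10; against C2: 8p + 7(1−p) = p + 7.
Setting these equal: −4p + 10 = p + 7 ⇒ −5p = -3 ⇒ p = 3/5, and the value is (-4)·(3/5) + 10 = 38/5.
For Player 2: with q = P(C1), equating Top's and Bottom's payoffs gives −2q + 8 = 3q + 7 ⇒ q = 1/5.

2/5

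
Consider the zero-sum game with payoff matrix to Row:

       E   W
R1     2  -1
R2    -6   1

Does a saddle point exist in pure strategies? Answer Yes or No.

Row minima: R1 → -1, R2 → -6; maximin = -1.
Column maxima: E → 2, W → 1; minimax = 1.
-1 ≠ 1, so no pure-strategy equilibrium exists.

No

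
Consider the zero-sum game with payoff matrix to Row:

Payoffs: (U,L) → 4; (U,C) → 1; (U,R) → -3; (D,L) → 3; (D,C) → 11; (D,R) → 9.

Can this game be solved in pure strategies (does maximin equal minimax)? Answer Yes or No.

Row minima: U → -3, D → 3; maximin = 3.
Column maxima: L → 4, C → 11, R → 9; minimax = 4.
3 ≠ 4, so no pure-strategy equilibrium exists.

No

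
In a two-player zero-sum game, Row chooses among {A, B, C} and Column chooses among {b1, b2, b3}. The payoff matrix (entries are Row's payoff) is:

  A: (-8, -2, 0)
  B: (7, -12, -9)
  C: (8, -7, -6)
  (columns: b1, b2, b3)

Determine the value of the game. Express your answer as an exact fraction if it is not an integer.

Row minima: A → -8, B → -12, C → -7; maximin = -7.
Column maxima: b1 → 8, b2 → -2, b3 → 0; minimax = -2.
-7 ≠ -2, so there is no saddle point; optimal play is mixed.
B is strictly dominated by C, so Row never plays it.
b3 is strictly dominated by b2 (it gives Row strictly more in every row), so Column never plays it.
On the remaining 2×2 (A, C vs b1, b2):
Let Row play A with probability p. Expected payoff against b1: (-8)p + 8(1−p) = −16p + 8; against b2: (-2)p + (-7)(1−p) = 5p − 7.
Setting these equal: −16p + 8 = 5p − 7 ⇒ −21p = -15 ⇒ p = 5/7, and the value is (-16)·(5/7) + 8 = -24/7.
For Column: with q = P(b1), equating A's and C's payoffs gives −6q − 2 = 15q − 7 ⇒ q = 5/21.

-24/7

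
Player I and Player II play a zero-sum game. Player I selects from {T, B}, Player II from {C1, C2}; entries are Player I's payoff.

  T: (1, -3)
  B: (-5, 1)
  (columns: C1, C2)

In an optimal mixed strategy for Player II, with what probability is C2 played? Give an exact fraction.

Row minima: T → -3, B → -5; maximin = -3.
Column maxima: C1 → 1, C2 → 1; minimax = 1.
-3 ≠ 1, so there is no saddle point; optimal play is mixed.
Let Player I play T with probability p. Expected payoff against C1: 1p + (-5)(1−p) = 6p − 5; against C2: (-3)p + 1(1−p) = −4p + 1.
Setting these equal: 6p − 5 = −4p + 1 ⇒ 10p = 6 ⇒ p = 3/5, and the value is (6)·(3/5) − 5 = -7/5.
For Player II: with q = P(C1), equating T's and B's payoffs gives 4q − 3 = −6q + 1 ⇒ q = 2/5.

3/5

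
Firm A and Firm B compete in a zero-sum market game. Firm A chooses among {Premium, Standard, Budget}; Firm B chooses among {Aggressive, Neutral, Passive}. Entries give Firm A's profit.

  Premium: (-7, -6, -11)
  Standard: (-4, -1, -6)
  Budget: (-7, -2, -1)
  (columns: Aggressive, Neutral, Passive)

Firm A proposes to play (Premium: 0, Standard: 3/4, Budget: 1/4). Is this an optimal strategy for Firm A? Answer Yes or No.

Yes

Against Aggressive this mix gives (3/4)·(-4) + (1/4)·(-7) = -19/4.
Against Neutral this mix gives (3/4)·(-1) + (1/4)·(-2) = -5/4.
Against Passive this mix gives (3/4)·(-6) + (1/4)·(-1) = -19/4.
All of Firm B's active replies (Aggressive, Passive) yield -19/4, and no column does worse for Firm A. The mix makes Firm B indifferent and guarantees -19/4, so it is optimal.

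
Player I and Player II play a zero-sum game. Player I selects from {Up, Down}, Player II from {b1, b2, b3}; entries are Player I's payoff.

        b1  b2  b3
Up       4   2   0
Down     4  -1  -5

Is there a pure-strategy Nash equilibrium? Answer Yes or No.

Row minima: Up → 0, Down → -5; maximin = 0.
Column maxima: b1 → 4, b2 → 2, b3 → 0; minimax = 0.
maximin = minimax = 0, so a saddle point exists.

Yes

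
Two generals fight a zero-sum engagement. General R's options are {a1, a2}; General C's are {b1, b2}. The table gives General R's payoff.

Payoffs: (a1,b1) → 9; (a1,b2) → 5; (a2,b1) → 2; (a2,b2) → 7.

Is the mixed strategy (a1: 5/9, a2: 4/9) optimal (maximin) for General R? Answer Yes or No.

Against b1 this mix gives (5/9)·9 + (4/9)·2 = 53/9.
Against b2 this mix gives (5/9)·5 + (4/9)·7 = 53/9.
All of General C's active replies (b1, b2) yield 53/9, and no column does worse for General R. The mix makes General C indifferent and guarantees 53/9, so it is optimal.

Yes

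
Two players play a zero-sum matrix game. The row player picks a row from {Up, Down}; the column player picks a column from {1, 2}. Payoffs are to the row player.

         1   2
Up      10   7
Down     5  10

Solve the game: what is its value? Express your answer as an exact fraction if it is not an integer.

65/8

Row minima: Up → 7, Down → 5; maximin = 7.
Column maxima: 1 → 10, 2 → 10; minimax = 10.
7 ≠ 10, so there is no saddle point; optimal play is mixed.
Let the row player play Up with probability p. Expected payoff against 1: 10p + 5(1−p) = 5p + 5; against 2: 7p + 10(1−p) = −3p + 10.
Setting these equal: 5p + 5 = −3p + 10 ⇒ 8p = 5 ⇒ p = 5/8, and the value is (5)·(5/8) + 5 = 65/8.
For the column player: with q = P(1), equating Up's and Down's payoffs gives 3q + 7 = −5q + 10 ⇒ q = 3/8.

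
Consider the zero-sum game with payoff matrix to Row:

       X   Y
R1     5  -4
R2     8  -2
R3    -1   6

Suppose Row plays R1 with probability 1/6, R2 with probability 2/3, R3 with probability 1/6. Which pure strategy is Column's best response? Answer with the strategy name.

Y

If Column plays X, Row's expected payoff is (1/6)·5 + (2/3)·8 + (1/6)·(-1) = 6.
If Column plays Y, Row's expected payoff is (1/6)·(-4) + (2/3)·(-2) + (1/6)·6 = -1.
Column minimizes Row's payoff; the smallest is -1, so the best response is Y.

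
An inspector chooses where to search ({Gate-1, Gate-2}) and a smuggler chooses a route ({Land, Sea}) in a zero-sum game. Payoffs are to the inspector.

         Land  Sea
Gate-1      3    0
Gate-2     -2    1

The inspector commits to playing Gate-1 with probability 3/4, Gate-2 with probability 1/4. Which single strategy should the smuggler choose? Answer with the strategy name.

If the smuggler plays Land, the inspector's expected payoff is (3/4)·3 + (1/4)·(-2) = 7/4.
If the smuggler plays Sea, the inspector's expected payoff is (3/4)·0 + (1/4)·1 = 1/4.
The smuggler minimizes the inspector's payoff; the smallest is 1/4, so the best response is Sea.

Sea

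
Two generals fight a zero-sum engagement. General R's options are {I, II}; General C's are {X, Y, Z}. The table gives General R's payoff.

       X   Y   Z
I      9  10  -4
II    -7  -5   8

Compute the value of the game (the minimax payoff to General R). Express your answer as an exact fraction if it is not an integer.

Row minima: I → -4, II → -7; maximin = -4.
Column maxima: X → 9, Y → 10, Z → 8; minimax = 8.
-4 ≠ 8, so there is no saddle point; optimal play is mixed.
Y is strictly dominated by X (it gives General R strictly more in every row), so General C never plays it.
On the remaining 2×2 (I, II vs X, Z):
Let General R play I with probability p. Expected payoff against X: 9p + (-7)(1−p) = 16p − 7; against Z: (-4)p + 8(1−p) = −12p + 8.
Setting these equal: 16p − 7 = −12p + 8 ⇒ 28p = 15 ⇒ p = 15/28, and the value is (16)·(15/28) − 7 = 11/7.
For General C: with q = P(X), equating I's and II's payoffs gives 13q − 4 = −15q + 8 ⇒ q = 3/7.

11/7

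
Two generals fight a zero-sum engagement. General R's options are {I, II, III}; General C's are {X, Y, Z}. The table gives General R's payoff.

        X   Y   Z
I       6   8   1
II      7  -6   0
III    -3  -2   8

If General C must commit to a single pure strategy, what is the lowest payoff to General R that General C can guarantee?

Column maxima: X → 7, Y → 8, Z → 8.
The smallest of these is 7.

7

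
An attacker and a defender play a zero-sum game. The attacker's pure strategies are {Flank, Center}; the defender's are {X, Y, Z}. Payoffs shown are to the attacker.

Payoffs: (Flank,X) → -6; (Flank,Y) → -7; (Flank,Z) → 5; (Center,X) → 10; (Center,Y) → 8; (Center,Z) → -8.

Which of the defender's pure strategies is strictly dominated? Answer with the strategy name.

X

Y holds the attacker's payoff strictly below X in every row: -7 < -6, 8 < 10.
So X is strictly dominated for the defender.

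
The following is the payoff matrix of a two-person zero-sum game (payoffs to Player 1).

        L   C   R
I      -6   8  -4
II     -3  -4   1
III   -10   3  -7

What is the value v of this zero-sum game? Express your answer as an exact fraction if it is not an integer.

Row minima: I → -6, II → -4, III → -10; maximin = -4.
Column maxima: L → -3, C → 8, R → 1; minimax = -3.
-4 ≠ -3, so there is no saddle point; optimal play is mixed.
III is strictly dominated by I, so Player 1 never plays it.
R is strictly dominated by L (it gives Player 1 strictly more in every row), so Player 2 never plays it.
On the remaining 2×2 (I, II vs L, C):
Let Player 1 play I with probability p. Expected payoff against L: (-6)p + (-3)(1−p) = −3p − 3; against C: 8p + (-4)(1−p) = 12p − 4.
Setting these equal: −3p − 3 = 12p − 4 ⇒ −15p = -1 ⇒ p = 1/15, and the value is (-3)·(1/15) − 3 = -16/5.
For Player 2: with q = P(L), equating I's and II's payoffs gives −14q + 8 = q − 4 ⇒ q = 4/5.

-16/5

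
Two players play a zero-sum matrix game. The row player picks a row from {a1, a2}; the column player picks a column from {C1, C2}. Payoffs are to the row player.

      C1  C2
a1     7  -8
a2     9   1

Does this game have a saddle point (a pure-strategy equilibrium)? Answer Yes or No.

Yes

Row minima: a1 → -8, a2 → 1; maximin = 1.
Column maxima: C1 → 9, C2 → 1; minimax = 1.
maximin = minimax = 1, so a saddle point exists.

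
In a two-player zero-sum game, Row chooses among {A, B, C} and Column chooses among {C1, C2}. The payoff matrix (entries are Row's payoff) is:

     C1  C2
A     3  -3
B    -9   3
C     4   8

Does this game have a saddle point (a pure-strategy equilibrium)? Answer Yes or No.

Yes

Row minima: A → -3, B → -9, C → 4; maximin = 4.
Column maxima: C1 → 4, C2 → 8; minimax = 4.
maximin = minimax = 4, so a saddle point exists.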